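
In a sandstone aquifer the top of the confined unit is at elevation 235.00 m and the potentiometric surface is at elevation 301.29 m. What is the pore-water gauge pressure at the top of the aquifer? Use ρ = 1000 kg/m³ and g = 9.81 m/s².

Pressure head at the aquifer top: ψ = h − z = 301.29 − 235.00 = 66.29 m.
P = ρgψ = 1000 × 9.81 × 66.29 = 650305 Pa ≈ 650 kPa.

P ≈ 650 kPa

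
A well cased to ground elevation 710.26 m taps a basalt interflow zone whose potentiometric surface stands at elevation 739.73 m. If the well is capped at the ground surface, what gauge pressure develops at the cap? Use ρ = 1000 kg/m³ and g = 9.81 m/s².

Head above the cap: Δh = 739.73 − 710.26 = 29.47 m.
P = ρgΔh = 1000 × 9.81 × 29.47 = 289101 Pa ≈ 289 kPa.

P ≈ 289 kPa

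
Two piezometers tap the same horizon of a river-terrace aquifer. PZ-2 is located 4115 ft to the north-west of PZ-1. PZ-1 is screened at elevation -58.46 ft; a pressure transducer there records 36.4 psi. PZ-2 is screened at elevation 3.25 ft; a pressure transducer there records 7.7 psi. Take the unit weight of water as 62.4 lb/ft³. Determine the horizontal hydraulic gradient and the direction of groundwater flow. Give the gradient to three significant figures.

i ≈ 0.00110; groundwater flows toward the north-west

Pressure head at PZ-1: ψ = 144·P/γ = 144 × 36.4 / 62.4 = 84.00 ft.
Total head at PZ-1: h = z + ψ = -58.46 + 84.00 = 25.54 ft.
Pressure head at PZ-2: ψ = 144·P/γ = 144 × 7.7 / 62.4 = 17.77 ft.
Total head at PZ-2: h = z + ψ = 3.25 + 17.77 = 21.02 ft.
Head difference: h(PZ-1) − h(PZ-2) = 25.54 − 21.02 = 4.52 ft.
Hydraulic gradient: i = |Δh| / L = 4.52 / 4115 = 0.00110.
Flow is from higher to lower head: from PZ-1 toward PZ-2, i.e. toward the north-west.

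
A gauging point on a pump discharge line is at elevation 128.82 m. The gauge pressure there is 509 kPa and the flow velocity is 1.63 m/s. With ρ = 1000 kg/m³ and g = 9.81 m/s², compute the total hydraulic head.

Pressure head ψ = P/(ρg) = 509×1000 / (1000 × 9.81) = 51.89 m.
Velocity head = v²/(2g) = 1.63² / (2 × 9.81) = 0.135 m.
h = z + ψ + v²/(2g) = 128.82 + 51.89 + 0.135 = 180.84 m.

h ≈ 180.84 m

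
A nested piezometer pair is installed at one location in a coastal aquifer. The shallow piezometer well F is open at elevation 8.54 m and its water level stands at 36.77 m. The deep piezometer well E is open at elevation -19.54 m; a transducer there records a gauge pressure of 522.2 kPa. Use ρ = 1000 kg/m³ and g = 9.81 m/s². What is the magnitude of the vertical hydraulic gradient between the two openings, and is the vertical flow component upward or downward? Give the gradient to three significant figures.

|i_v| ≈ 0.110; vertical flow is downward

Total head at well F: h = 36.77 m (water level in the standpipe).
Pressure head at well E: ψ = P/(ρg) = 522.2×1000 / (1000 × 9.81) = 53.23 m.
Total head at well E: h = z + ψ = -19.54 + 53.23 = 33.69 m.
Δh = h(well F) − h(well E) = 36.77 − 33.69 = 3.08 m.
Vertical separation Δz = 8.54 − (-19.54) = 28.08 m.
|i_v| = |Δh| / Δz = 3.08 / 28.08 = 0.110.
Head is higher in the shallow piezometer, so vertical flow is downward (recharge condition).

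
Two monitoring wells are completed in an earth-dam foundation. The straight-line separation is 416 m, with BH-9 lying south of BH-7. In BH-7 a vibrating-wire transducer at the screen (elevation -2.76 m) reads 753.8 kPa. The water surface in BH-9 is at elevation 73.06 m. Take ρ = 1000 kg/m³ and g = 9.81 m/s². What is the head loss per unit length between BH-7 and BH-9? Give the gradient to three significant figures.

Pressure head at BH-7: ψ = P/(ρg) = 753.8×1000 / (1000 × 9.81) = 76.84 m.
Total head at BH-7: h = z + ψ = -2.76 + 76.84 = 74.08 m.
Total head at BH-9: h = 73.06 m (water level in the piezometer is the total head).
Head difference: h(BH-7) − h(BH-9) = 74.08 − 73.06 = 1.02 m.
Hydraulic gradient: i = |Δh| / L = 1.02 / 416 = 0.00245.

i ≈ 0.00245 m/m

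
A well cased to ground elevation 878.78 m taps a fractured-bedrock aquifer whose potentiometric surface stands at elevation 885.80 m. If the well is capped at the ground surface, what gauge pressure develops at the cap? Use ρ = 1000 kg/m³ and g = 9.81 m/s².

Head above the cap: Δh = 885.80 − 878.78 = 7.02 m.
P = ρgΔh = 1000 × 9.81 × 7.02 = 68866 Pa ≈ 68.9 kPa.

P ≈ 68.9 kPa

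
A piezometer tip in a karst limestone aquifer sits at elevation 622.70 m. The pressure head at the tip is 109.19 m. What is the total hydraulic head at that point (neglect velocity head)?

h = z + ψ = 622.70 + 109.19 = 731.89 m.

h ≈ 731.89 m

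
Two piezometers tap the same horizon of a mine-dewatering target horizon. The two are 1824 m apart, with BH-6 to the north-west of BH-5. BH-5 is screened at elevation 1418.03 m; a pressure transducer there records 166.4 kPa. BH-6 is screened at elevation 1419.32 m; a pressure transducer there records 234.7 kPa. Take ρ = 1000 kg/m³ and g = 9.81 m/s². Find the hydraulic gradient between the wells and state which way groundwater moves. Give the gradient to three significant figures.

i ≈ 0.00452; groundwater flows toward the south-east

Pressure head at BH-5: ψ = P/(ρg) = 166.4×1000 / (1000 × 9.81) = 16.96 m.
Total head at BH-5: h = z + ψ = 1418.03 + 16.96 = 1434.99 m.
Pressure head at BH-6: ψ = P/(ρg) = 234.7×1000 / (1000 × 9.81) = 23.92 m.
Total head at BH-6: h = z + ψ = 1419.32 + 23.92 = 1443.24 m.
Head difference: h(BH-5) − h(BH-6) = 1434.99 − 1443.24 = -8.25 m.
Hydraulic gradient: i = |Δh| / L = 8.25 / 1824 = 0.00452.
Flow is from higher to lower head: from BH-6 toward BH-5, i.e. toward the south-east.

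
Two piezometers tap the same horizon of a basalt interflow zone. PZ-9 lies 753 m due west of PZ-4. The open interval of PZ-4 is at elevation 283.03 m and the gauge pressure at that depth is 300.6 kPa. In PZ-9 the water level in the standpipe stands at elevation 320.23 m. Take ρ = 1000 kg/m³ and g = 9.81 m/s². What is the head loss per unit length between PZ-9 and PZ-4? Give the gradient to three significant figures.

Pressure head at PZ-4: ψ = P/(ρg) = 300.6×1000 / (1000 × 9.81) = 30.64 m.
Total head at PZ-4: h = z + ψ = 283.03 + 30.64 = 313.67 m.
Total head at PZ-9: h = 320.23 m (water level in the piezometer is the total head).
Head difference: h(PZ-4) − h(PZ-9) = 313.67 − 320.23 = -6.56 m.
Hydraulic gradient: i = |Δh| / L = 6.56 / 753 = 0.00871.

i ≈ 0.00871 m/m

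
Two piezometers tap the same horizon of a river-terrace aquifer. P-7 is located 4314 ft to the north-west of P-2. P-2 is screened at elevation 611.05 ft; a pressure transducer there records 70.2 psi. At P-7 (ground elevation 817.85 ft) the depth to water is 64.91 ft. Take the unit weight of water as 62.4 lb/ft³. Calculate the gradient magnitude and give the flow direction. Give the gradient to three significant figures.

i ≈ 0.00466; groundwater flows toward the north-west

Pressure head at P-2: ψ = 144·P/γ = 144 × 70.2 / 62.4 = 162.00 ft.
Total head at P-2: h = z + ψ = 611.05 + 162.00 = 773.05 ft.
Total head at P-7: h = 817.85 − 64.91 = 752.94 ft.
Head difference: h(P-2) − h(P-7) = 773.05 − 752.94 = 20.11 ft.
Hydraulic gradient: i = |Δh| / L = 20.11 / 4314 = 0.00466.
Flow is from higher to lower head: from P-2 toward P-7, i.e. toward the north-west.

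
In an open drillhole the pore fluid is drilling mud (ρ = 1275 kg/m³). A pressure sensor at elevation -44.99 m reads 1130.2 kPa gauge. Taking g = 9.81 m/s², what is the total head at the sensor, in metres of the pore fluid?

ψ = P/(ρg) = 1130.2×1000 / (1275 × 9.81) = 90.36 m.
h = z + ψ = -44.99 + 90.36 = 45.37 m.

h ≈ 45.37 m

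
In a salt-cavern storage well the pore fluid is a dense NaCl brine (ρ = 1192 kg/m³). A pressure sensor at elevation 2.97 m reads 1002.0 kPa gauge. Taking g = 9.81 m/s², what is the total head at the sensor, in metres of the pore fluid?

h ≈ 88.66 m

ψ = P/(ρg) = 1002.0×1000 / (1192 × 9.81) = 85.69 m.
h = z + ψ = 2.97 + 85.69 = 88.66 m.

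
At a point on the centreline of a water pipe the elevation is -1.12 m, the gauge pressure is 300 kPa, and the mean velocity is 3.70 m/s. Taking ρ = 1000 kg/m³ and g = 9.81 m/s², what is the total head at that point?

h ≈ 30.16 m

Pressure head ψ = P/(ρg) = 300×1000 / (1000 × 9.81) = 30.58 m.
Velocity head = v²/(2g) = 3.70² / (2 × 9.81) = 0.698 m.
h = z + ψ + v²/(2g) = -1.12 + 30.58 + 0.698 = 30.16 m.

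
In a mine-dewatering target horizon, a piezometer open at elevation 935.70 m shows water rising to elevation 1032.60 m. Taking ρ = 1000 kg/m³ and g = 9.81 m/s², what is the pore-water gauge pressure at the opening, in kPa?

P ≈ 951 kPa

Pressure head ψ = h − z = 1032.60 − 935.70 = 96.90 m.
P = ρgψ = 1000 × 9.81 × 96.90 = 950589 Pa ≈ 951 kPa.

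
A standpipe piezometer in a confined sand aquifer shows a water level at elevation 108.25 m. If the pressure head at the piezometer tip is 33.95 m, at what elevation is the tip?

z ≈ 74.30 m

z = h − ψ = 108.25 − 33.95 = 74.30 m.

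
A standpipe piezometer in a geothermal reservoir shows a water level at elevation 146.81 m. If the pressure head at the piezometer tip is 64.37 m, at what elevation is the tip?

z = h − ψ = 146.81 − 64.37 = 82.44 m.

z ≈ 82.44 m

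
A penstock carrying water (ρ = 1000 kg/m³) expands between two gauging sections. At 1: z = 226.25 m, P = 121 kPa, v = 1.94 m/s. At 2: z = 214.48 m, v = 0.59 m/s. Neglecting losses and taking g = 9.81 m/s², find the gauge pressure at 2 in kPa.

P₂ ≈ 238 kPa

Pressure head at 1: ψ₁ = P₁/(ρg) = 121×1000 / (1000 × 9.81) = 12.33 m.
Velocity heads: v₁²/2g = 1.94²/19.62 = 0.192 m; v₂²/2g = 0.59²/19.62 = 0.018 m.
Total head H = z₁ + ψ₁ + v₁²/2g = 226.25 + 12.33 + 0.192 = 238.77 m.
ψ₂ = H − z₂ − v₂²/2g = 238.77 − 214.48 − 0.018 = 24.27 m.
P₂ = ρgψ₂ = 1000 × 9.81 × 24.27 ≈ 238 kPa.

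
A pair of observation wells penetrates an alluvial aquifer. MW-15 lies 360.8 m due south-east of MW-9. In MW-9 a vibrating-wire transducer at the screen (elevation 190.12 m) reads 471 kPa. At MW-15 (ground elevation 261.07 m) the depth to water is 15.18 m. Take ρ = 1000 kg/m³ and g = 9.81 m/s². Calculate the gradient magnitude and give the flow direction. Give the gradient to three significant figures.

i ≈ 0.0215; groundwater flows toward the north-west

Pressure head at MW-9: ψ = P/(ρg) = 471×1000 / (1000 × 9.81) = 48.01 m.
Total head at MW-9: h = z + ψ = 190.12 + 48.01 = 238.13 m.
Total head at MW-15: h = 261.07 − 15.18 = 245.89 m.
Head difference: h(MW-9) − h(MW-15) = 238.13 − 245.89 = -7.76 m.
Hydraulic gradient: i = |Δh| / L = 7.76 / 360.8 = 0.0215.
Flow is from higher to lower head: from MW-15 toward MW-9, i.e. toward the north-west.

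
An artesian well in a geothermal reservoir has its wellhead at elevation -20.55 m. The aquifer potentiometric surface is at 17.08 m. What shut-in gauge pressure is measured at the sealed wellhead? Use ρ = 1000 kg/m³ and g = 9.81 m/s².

P ≈ 369 kPa

Head above the cap: Δh = 17.08 − (-20.55) = 37.63 m.
P = ρgΔh = 1000 × 9.81 × 37.63 = 369150 Pa ≈ 369 kPa.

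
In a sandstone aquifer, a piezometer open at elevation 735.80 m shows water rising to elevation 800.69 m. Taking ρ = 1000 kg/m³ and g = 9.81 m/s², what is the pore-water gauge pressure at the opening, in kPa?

Pressure head ψ = h − z = 800.69 − 735.80 = 64.89 m.
P = ρgψ = 1000 × 9.81 × 64.89 = 636571 Pa ≈ 637 kPa.

P ≈ 637 kPa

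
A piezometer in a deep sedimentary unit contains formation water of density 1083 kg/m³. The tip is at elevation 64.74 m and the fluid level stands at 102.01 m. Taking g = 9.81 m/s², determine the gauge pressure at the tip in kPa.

Pressure head ψ = h − z = 102.01 − 64.74 = 37.27 m.
P = ρgψ = 1083 × 9.81 × 37.27 = 395965 Pa ≈ 396 kPa.

P ≈ 396 kPa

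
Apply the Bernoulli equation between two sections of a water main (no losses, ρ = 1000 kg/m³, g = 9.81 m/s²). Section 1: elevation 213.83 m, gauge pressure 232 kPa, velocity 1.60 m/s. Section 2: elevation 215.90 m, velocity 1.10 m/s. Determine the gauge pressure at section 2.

Pressure head at 1: ψ₁ = P₁/(ρg) = 232×1000 / (1000 × 9.81) = 23.65 m.
Velocity heads: v₁²/2g = 1.60²/19.62 = 0.130 m; v₂²/2g = 1.10²/19.62 = 0.062 m.
Total head H = z₁ + ψ₁ + v₁²/2g = 213.83 + 23.65 + 0.130 = 237.61 m.
ψ₂ = H − z₂ − v₂²/2g = 237.61 − 215.90 − 0.062 = 21.65 m.
P₂ = ρgψ₂ = 1000 × 9.81 × 21.65 ≈ 212 kPa.

P₂ ≈ 212 kPa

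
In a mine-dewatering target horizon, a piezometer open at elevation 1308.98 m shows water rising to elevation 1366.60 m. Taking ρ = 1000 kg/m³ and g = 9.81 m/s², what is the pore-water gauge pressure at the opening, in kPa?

P ≈ 565 kPa

Pressure head ψ = h − z = 1366.60 − 1308.98 = 57.62 m.
P = ρgψ = 1000 × 9.81 × 57.62 = 565252 Pa ≈ 565 kPa.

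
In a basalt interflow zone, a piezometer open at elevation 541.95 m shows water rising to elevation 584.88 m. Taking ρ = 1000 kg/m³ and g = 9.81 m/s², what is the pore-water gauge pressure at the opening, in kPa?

Pressure head ψ = h − z = 584.88 − 541.95 = 42.93 m.
P = ρgψ = 1000 × 9.81 × 42.93 = 421143 Pa ≈ 421 kPa.

P ≈ 421 kPa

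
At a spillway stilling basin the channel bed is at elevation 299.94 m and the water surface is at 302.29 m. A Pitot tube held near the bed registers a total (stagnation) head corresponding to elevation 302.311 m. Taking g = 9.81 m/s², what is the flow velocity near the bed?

Near the bed, under hydrostatic conditions, the piezometric head (z + ψ) equals the free-surface elevation, 302.29 m.
Velocity head = total − piezometric = 302.311 − 302.29 = 0.021 m.
v = √(2g·h_v) = √(2 × 9.81 × 0.021) = 0.642 m/s.

v ≈ 0.642 m/s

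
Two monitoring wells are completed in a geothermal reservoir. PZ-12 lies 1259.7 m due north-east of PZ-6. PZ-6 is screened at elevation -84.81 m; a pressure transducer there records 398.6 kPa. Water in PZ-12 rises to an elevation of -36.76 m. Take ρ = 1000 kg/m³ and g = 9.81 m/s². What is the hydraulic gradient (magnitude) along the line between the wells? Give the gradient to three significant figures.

i ≈ 0.00589

Pressure head at PZ-6: ψ = P/(ρg) = 398.6×1000 / (1000 × 9.81) = 40.63 m.
Total head at PZ-6: h = z + ψ = -84.81 + 40.63 = -44.18 m.
Total head at PZ-12: h = -36.76 m (water level in the piezometer is the total head).
Head difference: h(PZ-6) − h(PZ-12) = -44.18 − (-36.76) = -7.42 m.
Hydraulic gradient: i = |Δh| / L = 7.42 / 1259.7 = 0.00589.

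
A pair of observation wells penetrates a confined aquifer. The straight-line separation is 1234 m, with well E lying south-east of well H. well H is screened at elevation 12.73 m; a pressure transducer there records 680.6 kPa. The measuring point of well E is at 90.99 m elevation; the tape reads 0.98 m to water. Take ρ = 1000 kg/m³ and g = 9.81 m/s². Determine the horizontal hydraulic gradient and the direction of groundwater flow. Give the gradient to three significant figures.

Pressure head at well H: ψ = P/(ρg) = 680.6×1000 / (1000 × 9.81) = 69.38 m.
Total head at well H: h = z + ψ = 12.73 + 69.38 = 82.11 m.
Total head at well E: h = 90.99 − 0.98 = 90.01 m.
Head difference: h(well H) − h(well E) = 82.11 − 90.01 = -7.90 m.
Hydraulic gradient: i = |Δh| / L = 7.90 / 1234 = 0.00640.
Flow is from higher to lower head: from well E toward well H, i.e. toward the north-west.

i ≈ 0.00640; groundwater flows toward the north-west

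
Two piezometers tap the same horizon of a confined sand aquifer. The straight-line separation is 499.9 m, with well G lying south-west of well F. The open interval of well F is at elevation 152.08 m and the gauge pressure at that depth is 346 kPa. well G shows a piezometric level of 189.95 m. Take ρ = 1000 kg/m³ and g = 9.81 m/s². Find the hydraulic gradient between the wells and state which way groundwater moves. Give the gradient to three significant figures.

i ≈ 0.00520; groundwater flows toward the north-east

Pressure head at well F: ψ = P/(ρg) = 346×1000 / (1000 × 9.81) = 35.27 m.
Total head at well F: h = z + ψ = 152.08 + 35.27 = 187.35 m.
Total head at well G: h = 189.95 m (water level in the piezometer is the total head).
Head difference: h(well F) − h(well G) = 187.35 − 189.95 = -2.60 m.
Hydraulic gradient: i = |Δh| / L = 2.60 / 499.9 = 0.00520.
Flow is from higher to lower head: from well G toward well F, i.e. toward the north-east.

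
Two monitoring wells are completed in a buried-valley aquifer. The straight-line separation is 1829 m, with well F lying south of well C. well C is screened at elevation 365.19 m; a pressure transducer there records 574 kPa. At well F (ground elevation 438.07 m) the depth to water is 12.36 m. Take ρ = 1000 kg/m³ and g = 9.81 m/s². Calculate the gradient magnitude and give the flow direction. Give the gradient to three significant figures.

i ≈ 0.00110; groundwater flows toward the north

Pressure head at well C: ψ = P/(ρg) = 574×1000 / (1000 × 9.81) = 58.51 m.
Total head at well C: h = z + ψ = 365.19 + 58.51 = 423.70 m.
Total head at well F: h = 438.07 − 12.36 = 425.71 m.
Head difference: h(well C) − h(well F) = 423.70 − 425.71 = -2.01 m.
Hydraulic gradient: i = |Δh| / L = 2.01 / 1829 = 0.00110.
Flow is from higher to lower head: from well F toward well C, i.e. toward the north.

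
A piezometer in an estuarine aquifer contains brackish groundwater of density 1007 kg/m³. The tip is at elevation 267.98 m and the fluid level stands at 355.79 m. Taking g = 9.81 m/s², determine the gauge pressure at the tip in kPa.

P ≈ 867 kPa

Pressure head ψ = h − z = 355.79 − 267.98 = 87.81 m.
P = ρgψ = 1007 × 9.81 × 87.81 = 867446 Pa ≈ 867 kPa.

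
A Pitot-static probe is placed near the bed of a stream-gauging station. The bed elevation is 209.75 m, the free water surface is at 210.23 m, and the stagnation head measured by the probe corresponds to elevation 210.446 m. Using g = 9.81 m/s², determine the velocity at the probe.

Near the bed, under hydrostatic conditions, the piezometric head (z + ψ) equals the free-surface elevation, 210.23 m.
Velocity head = total − piezometric = 210.446 − 210.23 = 0.216 m.
v = √(2g·h_v) = √(2 × 9.81 × 0.216) = 2.06 m/s.

v ≈ 2.06 m/s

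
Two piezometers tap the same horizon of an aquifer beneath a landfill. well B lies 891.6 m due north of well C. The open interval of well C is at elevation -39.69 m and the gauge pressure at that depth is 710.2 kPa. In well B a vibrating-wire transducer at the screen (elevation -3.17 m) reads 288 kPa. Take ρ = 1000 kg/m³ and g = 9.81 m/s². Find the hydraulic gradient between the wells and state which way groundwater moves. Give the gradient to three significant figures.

Pressure head at well C: ψ = P/(ρg) = 710.2×1000 / (1000 × 9.81) = 72.40 m.
Total head at well C: h = z + ψ = -39.69 + 72.40 = 32.71 m.
Pressure head at well B: ψ = P/(ρg) = 288×1000 / (1000 × 9.81) = 29.36 m.
Total head at well B: h = z + ψ = -3.17 + 29.36 = 26.19 m.
Head difference: h(well C) − h(well B) = 32.71 − 26.19 = 6.52 m.
Hydraulic gradient: i = |Δh| / L = 6.52 / 891.6 = 0.00731.
Flow is from higher to lower head: from well C toward well B, i.e. toward the north.

i ≈ 0.00731; groundwater flows toward the north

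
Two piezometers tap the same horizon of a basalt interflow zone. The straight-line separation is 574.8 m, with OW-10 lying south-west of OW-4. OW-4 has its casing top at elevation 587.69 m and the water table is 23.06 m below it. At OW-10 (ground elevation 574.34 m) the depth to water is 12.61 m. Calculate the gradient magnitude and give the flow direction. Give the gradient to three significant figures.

Total head at OW-4: h = 587.69 − 23.06 = 564.63 m.
Total head at OW-10: h = 574.34 − 12.61 = 561.73 m.
Head difference: h(OW-4) − h(OW-10) = 564.63 − 561.73 = 2.90 m.
Hydraulic gradient: i = |Δh| / L = 2.90 / 574.8 = 0.00505.
Flow is from higher to lower head: from OW-4 toward OW-10, i.e. toward the south-west.

i ≈ 0.00505; groundwater flows toward the south-west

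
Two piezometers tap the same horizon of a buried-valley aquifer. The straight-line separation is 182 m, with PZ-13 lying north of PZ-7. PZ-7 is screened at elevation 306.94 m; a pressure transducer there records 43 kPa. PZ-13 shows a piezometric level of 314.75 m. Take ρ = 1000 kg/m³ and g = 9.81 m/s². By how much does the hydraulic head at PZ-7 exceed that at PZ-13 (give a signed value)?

Pressure head at PZ-7: ψ = P/(ρg) = 43×1000 / (1000 × 9.81) = 4.38 m.
Total head at PZ-7: h = z + ψ = 306.94 + 4.38 = 311.32 m.
Total head at PZ-13: h = 314.75 m (water level in the piezometer is the total head).
Head difference: h(PZ-7) − h(PZ-13) = 311.32 − 314.75 = -3.43 m.

Δh ≈ -3.43 m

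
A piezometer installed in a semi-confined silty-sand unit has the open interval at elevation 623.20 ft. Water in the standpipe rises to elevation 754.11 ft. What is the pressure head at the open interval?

ψ ≈ 130.91 ft

Total head h = 754.11 ft (the water-surface elevation in the piezometer).
Pressure head ψ = h − z = 754.11 − 623.20 = 130.91 ft.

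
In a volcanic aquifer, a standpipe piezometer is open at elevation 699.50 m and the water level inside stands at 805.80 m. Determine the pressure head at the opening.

ψ ≈ 106.30 m

Total head h = 805.80 m (the water-surface elevation in the piezometer).
Pressure head ψ = h − z = 805.80 − 699.50 = 106.30 m.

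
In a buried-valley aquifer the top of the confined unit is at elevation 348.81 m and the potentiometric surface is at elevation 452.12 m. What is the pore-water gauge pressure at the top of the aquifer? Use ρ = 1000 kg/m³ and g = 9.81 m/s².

Pressure head at the aquifer top: ψ = h − z = 452.12 − 348.81 = 103.31 m.
P = ρgψ = 1000 × 9.81 × 103.31 = 1013471 Pa ≈ 1010 kPa.

P ≈ 1010 kPa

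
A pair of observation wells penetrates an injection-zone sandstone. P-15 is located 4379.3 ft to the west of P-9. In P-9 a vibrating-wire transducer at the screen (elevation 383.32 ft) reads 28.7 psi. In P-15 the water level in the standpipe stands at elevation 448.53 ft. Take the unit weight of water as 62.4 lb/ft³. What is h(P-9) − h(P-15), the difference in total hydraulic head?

Δh ≈ 1.02 ft

Pressure head at P-9: ψ = 144·P/γ = 144 × 28.7 / 62.4 = 66.23 ft.
Total head at P-9: h = z + ψ = 383.32 + 66.23 = 449.55 ft.
Total head at P-15: h = 448.53 ft (water level in the piezometer is the total head).
Head difference: h(P-9) − h(P-15) = 449.55 − 448.53 = 1.02 ft.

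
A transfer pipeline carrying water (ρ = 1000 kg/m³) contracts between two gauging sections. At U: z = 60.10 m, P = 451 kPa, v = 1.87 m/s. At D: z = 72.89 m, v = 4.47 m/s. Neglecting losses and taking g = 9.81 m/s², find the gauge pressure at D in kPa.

Pressure head at U: ψ₁ = P₁/(ρg) = 451×1000 / (1000 × 9.81) = 45.97 m.
Velocity heads: v₁²/2g = 1.87²/19.62 = 0.178 m; v₂²/2g = 4.47²/19.62 = 1.018 m.
Total head H = z₁ + ψ₁ + v₁²/2g = 60.10 + 45.97 + 0.178 = 106.25 m.
ψ₂ = H − z₂ − v₂²/2g = 106.25 − 72.89 − 1.018 = 32.34 m.
P₂ = ρgψ₂ = 1000 × 9.81 × 32.34 ≈ 317 kPa.

P₂ ≈ 317 kPa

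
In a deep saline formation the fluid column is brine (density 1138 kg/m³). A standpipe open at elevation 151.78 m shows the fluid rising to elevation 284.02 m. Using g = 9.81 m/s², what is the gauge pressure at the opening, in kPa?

Pressure head ψ = h − z = 284.02 − 151.78 = 132.24 m.
P = ρgψ = 1138 × 9.81 × 132.24 = 1476298 Pa ≈ 1480 kPa.

P ≈ 1480 kPa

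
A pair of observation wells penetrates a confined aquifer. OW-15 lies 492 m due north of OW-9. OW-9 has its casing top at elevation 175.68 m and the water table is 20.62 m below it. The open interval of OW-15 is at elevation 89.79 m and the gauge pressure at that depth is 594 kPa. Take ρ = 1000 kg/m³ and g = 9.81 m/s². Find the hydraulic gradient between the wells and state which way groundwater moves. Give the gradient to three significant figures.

Total head at OW-9: h = 175.68 − 20.62 = 155.06 m.
Pressure head at OW-15: ψ = P/(ρg) = 594×1000 / (1000 × 9.81) = 60.55 m.
Total head at OW-15: h = z + ψ = 89.79 + 60.55 = 150.34 m.
Head difference: h(OW-9) − h(OW-15) = 155.06 − 150.34 = 4.72 m.
Hydraulic gradient: i = |Δh| / L = 4.72 / 492 = 0.00959.
Flow is from higher to lower head: from OW-9 toward OW-15, i.e. toward the north.

i ≈ 0.00959; groundwater flows toward the north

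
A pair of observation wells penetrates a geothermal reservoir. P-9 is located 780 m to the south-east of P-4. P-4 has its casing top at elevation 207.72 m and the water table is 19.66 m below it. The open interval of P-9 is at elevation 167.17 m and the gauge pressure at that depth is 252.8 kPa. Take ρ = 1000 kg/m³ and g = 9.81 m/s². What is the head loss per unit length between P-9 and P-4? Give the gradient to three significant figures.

i ≈ 0.00626 m/m

Total head at P-4: h = 207.72 − 19.66 = 188.06 m.
Pressure head at P-9: ψ = P/(ρg) = 252.8×1000 / (1000 × 9.81) = 25.77 m.
Total head at P-9: h = z + ψ = 167.17 + 25.77 = 192.94 m.
Head difference: h(P-4) − h(P-9) = 188.06 − 192.94 = -4.88 m.
Hydraulic gradient: i = |Δh| / L = 4.88 / 780 = 0.00626.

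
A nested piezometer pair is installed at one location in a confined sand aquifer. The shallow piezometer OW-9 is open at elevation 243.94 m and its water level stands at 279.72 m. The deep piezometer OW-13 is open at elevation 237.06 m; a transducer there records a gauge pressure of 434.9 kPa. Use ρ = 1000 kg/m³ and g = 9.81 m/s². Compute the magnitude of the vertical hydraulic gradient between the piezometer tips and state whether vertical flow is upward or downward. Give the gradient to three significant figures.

Total head at OW-9: h = 279.72 m (water level in the standpipe).
Pressure head at OW-13: ψ = P/(ρg) = 434.9×1000 / (1000 × 9.81) = 44.33 m.
Total head at OW-13: h = z + ψ = 237.06 + 44.33 = 281.39 m.
Δh = h(OW-9) − h(OW-13) = 279.72 − 281.39 = -1.67 m.
Vertical separation Δz = 243.94 − 237.06 = 6.88 m.
|i_v| = |Δh| / Δz = 1.67 / 6.88 = 0.243.
Head is higher in the deep piezometer, so vertical flow is upward (discharge condition).

|i_v| ≈ 0.243; vertical flow is upward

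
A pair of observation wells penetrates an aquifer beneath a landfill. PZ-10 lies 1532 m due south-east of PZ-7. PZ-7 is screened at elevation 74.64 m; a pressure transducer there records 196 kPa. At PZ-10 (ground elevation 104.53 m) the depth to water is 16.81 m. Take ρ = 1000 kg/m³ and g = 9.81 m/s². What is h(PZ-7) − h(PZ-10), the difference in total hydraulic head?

Pressure head at PZ-7: ψ = P/(ρg) = 196×1000 / (1000 × 9.81) = 19.98 m.
Total head at PZ-7: h = z + ψ = 74.64 + 19.98 = 94.62 m.
Total head at PZ-10: h = 104.53 − 16.81 = 87.72 m.
Head difference: h(PZ-7) − h(PZ-10) = 94.62 − 87.72 = 6.90 m.

Δh ≈ 6.90 m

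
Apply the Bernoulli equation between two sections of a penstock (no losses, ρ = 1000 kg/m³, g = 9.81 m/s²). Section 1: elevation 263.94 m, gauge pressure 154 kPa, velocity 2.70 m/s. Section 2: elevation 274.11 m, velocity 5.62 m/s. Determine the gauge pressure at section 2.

P₂ ≈ 42.1 kPa

Pressure head at 1: ψ₁ = P₁/(ρg) = 154×1000 / (1000 × 9.81) = 15.70 m.
Velocity heads: v₁²/2g = 2.70²/19.62 = 0.372 m; v₂²/2g = 5.62²/19.62 = 1.610 m.
Total head H = z₁ + ψ₁ + v₁²/2g = 263.94 + 15.70 + 0.372 = 280.01 m.
ψ₂ = H − z₂ − v₂²/2g = 280.01 − 274.11 − 1.610 = 4.29 m.
P₂ = ρgψ₂ = 1000 × 9.81 × 4.29 ≈ 42.1 kPa.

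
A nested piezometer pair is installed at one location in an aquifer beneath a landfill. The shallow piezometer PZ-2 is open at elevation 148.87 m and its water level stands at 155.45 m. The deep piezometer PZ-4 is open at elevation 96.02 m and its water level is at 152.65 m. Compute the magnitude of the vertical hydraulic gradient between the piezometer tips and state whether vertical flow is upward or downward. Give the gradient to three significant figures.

|i_v| ≈ 0.0530; vertical flow is downward

Total head at PZ-2: h = 155.45 m (water level in the standpipe).
Total head at PZ-4: h = 152.65 m.
Δh = h(PZ-2) − h(PZ-4) = 155.45 − 152.65 = 2.80 m.
Vertical separation Δz = 148.87 − 96.02 = 52.85 m.
|i_v| = |Δh| / Δz = 2.80 / 52.85 = 0.0530.
Head is higher in the shallow piezometer, so vertical flow is downward (recharge condition).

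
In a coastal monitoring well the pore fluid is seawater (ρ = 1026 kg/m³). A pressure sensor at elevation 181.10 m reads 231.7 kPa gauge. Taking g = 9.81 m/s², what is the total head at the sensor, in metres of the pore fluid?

ψ = P/(ρg) = 231.7×1000 / (1026 × 9.81) = 23.02 m.
h = z + ψ = 181.10 + 23.02 = 204.12 m.

h ≈ 204.12 m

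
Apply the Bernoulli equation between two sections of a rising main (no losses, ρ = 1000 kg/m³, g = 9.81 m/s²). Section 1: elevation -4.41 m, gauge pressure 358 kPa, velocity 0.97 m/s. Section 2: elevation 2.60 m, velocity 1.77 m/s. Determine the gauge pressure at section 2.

P₂ ≈ 288 kPa

Pressure head at 1: ψ₁ = P₁/(ρg) = 358×1000 / (1000 × 9.81) = 36.49 m.
Velocity heads: v₁²/2g = 0.97²/19.62 = 0.048 m; v₂²/2g = 1.77²/19.62 = 0.160 m.
Total head H = z₁ + ψ₁ + v₁²/2g = -4.41 + 36.49 + 0.048 = 32.13 m.
ψ₂ = H − z₂ − v₂²/2g = 32.13 − 2.60 − 0.160 = 29.37 m.
P₂ = ρgψ₂ = 1000 × 9.81 × 29.37 ≈ 288 kPa.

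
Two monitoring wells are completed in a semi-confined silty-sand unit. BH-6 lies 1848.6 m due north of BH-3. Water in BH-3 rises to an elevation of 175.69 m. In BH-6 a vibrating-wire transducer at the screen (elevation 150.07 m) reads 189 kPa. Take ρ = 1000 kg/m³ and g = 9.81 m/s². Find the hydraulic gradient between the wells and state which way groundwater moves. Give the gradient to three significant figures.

Total head at BH-3: h = 175.69 m (water level in the piezometer is the total head).
Pressure head at BH-6: ψ = P/(ρg) = 189×1000 / (1000 × 9.81) = 19.27 m.
Total head at BH-6: h = z + ψ = 150.07 + 19.27 = 169.34 m.
Head difference: h(BH-3) − h(BH-6) = 175.69 − 169.34 = 6.35 m.
Hydraulic gradient: i = |Δh| / L = 6.35 / 1848.6 = 0.00344.
Flow is from higher to lower head: from BH-3 toward BH-6, i.e. toward the north.

i ≈ 0.00344; groundwater flows toward the north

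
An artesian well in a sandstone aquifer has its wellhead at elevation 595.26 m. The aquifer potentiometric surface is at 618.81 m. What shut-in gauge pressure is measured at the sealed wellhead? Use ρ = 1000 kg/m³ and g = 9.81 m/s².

Head above the cap: Δh = 618.81 − 595.26 = 23.55 m.
P = ρgΔh = 1000 × 9.81 × 23.55 = 231026 Pa ≈ 231 kPa.

P ≈ 231 kPa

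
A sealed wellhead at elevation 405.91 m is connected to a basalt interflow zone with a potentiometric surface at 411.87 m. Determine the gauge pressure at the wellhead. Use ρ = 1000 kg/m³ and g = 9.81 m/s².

Head above the cap: Δh = 411.87 − 405.91 = 5.96 m.
P = ρgΔh = 1000 × 9.81 × 5.96 = 58468 Pa ≈ 58.5 kPa.

P ≈ 58.5 kPa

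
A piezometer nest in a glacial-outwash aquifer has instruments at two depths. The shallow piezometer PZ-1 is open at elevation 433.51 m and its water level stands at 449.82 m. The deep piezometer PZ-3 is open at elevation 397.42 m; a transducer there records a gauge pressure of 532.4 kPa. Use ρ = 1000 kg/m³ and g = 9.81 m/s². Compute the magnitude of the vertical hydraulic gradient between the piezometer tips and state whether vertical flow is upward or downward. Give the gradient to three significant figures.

|i_v| ≈ 0.0518; vertical flow is upward

Total head at PZ-1: h = 449.82 m (water level in the standpipe).
Pressure head at PZ-3: ψ = P/(ρg) = 532.4×1000 / (1000 × 9.81) = 54.27 m.
Total head at PZ-3: h = z + ψ = 397.42 + 54.27 = 451.69 m.
Δh = h(PZ-1) − h(PZ-3) = 449.82 − 451.69 = -1.87 m.
Vertical separation Δz = 433.51 − 397.42 = 36.09 m.
|i_v| = |Δh| / Δz = 1.87 / 36.09 = 0.0518.
Head is higher in the deep piezometer, so vertical flow is upward (discharge condition).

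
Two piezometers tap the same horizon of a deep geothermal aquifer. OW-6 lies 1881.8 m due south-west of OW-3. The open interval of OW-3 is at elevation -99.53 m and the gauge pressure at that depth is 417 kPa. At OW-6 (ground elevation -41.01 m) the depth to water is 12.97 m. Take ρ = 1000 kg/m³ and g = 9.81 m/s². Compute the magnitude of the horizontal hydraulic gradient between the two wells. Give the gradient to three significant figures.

Pressure head at OW-3: ψ = P/(ρg) = 417×1000 / (1000 × 9.81) = 42.51 m.
Total head at OW-3: h = z + ψ = -99.53 + 42.51 = -57.02 m.
Total head at OW-6: h = -41.01 − 12.97 = -53.98 m.
Head difference: h(OW-3) − h(OW-6) = -57.02 − (-53.98) = -3.04 m.
Hydraulic gradient: i = |Δh| / L = 3.04 / 1881.8 = 0.00162.

i ≈ 0.00162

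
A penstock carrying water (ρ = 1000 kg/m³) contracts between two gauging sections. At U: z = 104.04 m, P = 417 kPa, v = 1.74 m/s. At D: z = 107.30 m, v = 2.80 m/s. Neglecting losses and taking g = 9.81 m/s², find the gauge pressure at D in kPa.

P₂ ≈ 383 kPa

Pressure head at U: ψ₁ = P₁/(ρg) = 417×1000 / (1000 × 9.81) = 42.51 m.
Velocity heads: v₁²/2g = 1.74²/19.62 = 0.154 m; v₂²/2g = 2.80²/19.62 = 0.400 m.
Total head H = z₁ + ψ₁ + v₁²/2g = 104.04 + 42.51 + 0.154 = 146.70 m.
ψ₂ = H − z₂ − v₂²/2g = 146.70 − 107.30 − 0.400 = 39.00 m.
P₂ = ρgψ₂ = 1000 × 9.81 × 39.00 ≈ 383 kPa.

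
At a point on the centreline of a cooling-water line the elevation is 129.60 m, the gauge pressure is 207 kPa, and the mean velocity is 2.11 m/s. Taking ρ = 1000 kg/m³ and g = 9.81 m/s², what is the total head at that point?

h ≈ 150.93 m

Pressure head ψ = P/(ρg) = 207×1000 / (1000 × 9.81) = 21.10 m.
Velocity head = v²/(2g) = 2.11² / (2 × 9.81) = 0.227 m.
h = z + ψ + v²/(2g) = 129.60 + 21.10 + 0.227 = 150.93 m.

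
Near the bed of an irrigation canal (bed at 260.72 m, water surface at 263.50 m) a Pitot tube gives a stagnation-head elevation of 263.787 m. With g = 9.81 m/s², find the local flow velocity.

Near the bed, under hydrostatic conditions, the piezometric head (z + ψ) equals the free-surface elevation, 263.50 m.
Velocity head = total − piezometric = 263.787 − 263.50 = 0.287 m.
v = √(2g·h_v) = √(2 × 9.81 × 0.287) = 2.37 m/s.

v ≈ 2.37 m/s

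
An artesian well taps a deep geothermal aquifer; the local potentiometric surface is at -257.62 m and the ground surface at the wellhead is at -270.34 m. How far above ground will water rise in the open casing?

Water rises to the potentiometric surface, so the rise above ground = -257.62 − (-270.34) = 12.72 m.

≈ 12.72 m above ground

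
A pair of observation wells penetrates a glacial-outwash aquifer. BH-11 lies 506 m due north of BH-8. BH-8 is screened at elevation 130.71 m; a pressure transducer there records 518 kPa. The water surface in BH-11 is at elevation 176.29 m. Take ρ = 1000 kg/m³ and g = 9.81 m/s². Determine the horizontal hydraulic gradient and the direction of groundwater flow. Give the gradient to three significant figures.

Pressure head at BH-8: ψ = P/(ρg) = 518×1000 / (1000 × 9.81) = 52.80 m.
Total head at BH-8: h = z + ψ = 130.71 + 52.80 = 183.51 m.
Total head at BH-11: h = 176.29 m (water level in the piezometer is the total head).
Head difference: h(BH-8) − h(BH-11) = 183.51 − 176.29 = 7.22 m.
Hydraulic gradient: i = |Δh| / L = 7.22 / 506 = 0.0143.
Flow is from higher to lower head: from BH-8 toward BH-11, i.e. toward the north.

i ≈ 0.0143; groundwater flows toward the north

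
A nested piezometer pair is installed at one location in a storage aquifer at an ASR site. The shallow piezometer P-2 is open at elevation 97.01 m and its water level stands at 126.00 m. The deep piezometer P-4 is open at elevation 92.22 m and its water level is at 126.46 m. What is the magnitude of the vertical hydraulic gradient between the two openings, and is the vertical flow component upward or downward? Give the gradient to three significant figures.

Total head at P-2: h = 126.00 m (water level in the standpipe).
Total head at P-4: h = 126.46 m.
Δh = h(P-2) − h(P-4) = 126.00 − 126.46 = -0.46 m.
Vertical separation Δz = 97.01 − 92.22 = 4.79 m.
|i_v| = |Δh| / Δz = 0.46 / 4.79 = 0.0960.
Head is higher in the deep piezometer, so vertical flow is upward (discharge condition).

|i_v| ≈ 0.0960; vertical flow is upward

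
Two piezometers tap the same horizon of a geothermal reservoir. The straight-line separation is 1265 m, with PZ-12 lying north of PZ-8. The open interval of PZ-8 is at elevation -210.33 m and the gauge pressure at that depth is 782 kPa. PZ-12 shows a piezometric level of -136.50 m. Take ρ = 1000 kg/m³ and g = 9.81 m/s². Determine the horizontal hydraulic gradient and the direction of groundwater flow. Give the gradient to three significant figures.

Pressure head at PZ-8: ψ = P/(ρg) = 782×1000 / (1000 × 9.81) = 79.71 m.
Total head at PZ-8: h = z + ψ = -210.33 + 79.71 = -130.62 m.
Total head at PZ-12: h = -136.50 m (water level in the piezometer is the total head).
Head difference: h(PZ-8) − h(PZ-12) = -130.62 − (-136.50) = 5.88 m.
Hydraulic gradient: i = |Δh| / L = 5.88 / 1265 = 0.00465.
Flow is from higher to lower head: from PZ-8 toward PZ-12, i.e. toward the north.

i ≈ 0.00465; groundwater flows toward the north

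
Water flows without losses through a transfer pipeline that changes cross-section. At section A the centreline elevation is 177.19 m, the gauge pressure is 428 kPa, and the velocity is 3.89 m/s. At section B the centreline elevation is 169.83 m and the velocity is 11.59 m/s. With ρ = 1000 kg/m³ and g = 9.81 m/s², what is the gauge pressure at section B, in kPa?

P₂ ≈ 441 kPa

Pressure head at A: ψ₁ = P₁/(ρg) = 428×1000 / (1000 × 9.81) = 43.63 m.
Velocity heads: v₁²/2g = 3.89²/19.62 = 0.771 m; v₂²/2g = 11.59²/19.62 = 6.846 m.
Total head H = z₁ + ψ₁ + v₁²/2g = 177.19 + 43.63 + 0.771 = 221.59 m.
ψ₂ = H − z₂ − v₂²/2g = 221.59 − 169.83 − 6.846 = 44.91 m.
P₂ = ρgψ₂ = 1000 × 9.81 × 44.91 ≈ 441 kPa.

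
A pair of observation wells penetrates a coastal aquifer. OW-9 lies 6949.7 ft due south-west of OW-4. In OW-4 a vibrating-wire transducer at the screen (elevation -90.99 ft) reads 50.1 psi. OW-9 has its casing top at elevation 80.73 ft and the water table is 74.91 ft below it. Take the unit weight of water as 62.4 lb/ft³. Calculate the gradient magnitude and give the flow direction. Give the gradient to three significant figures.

i ≈ 0.00271; groundwater flows toward the south-west

Pressure head at OW-4: ψ = 144·P/γ = 144 × 50.1 / 62.4 = 115.62 ft.
Total head at OW-4: h = z + ψ = -90.99 + 115.62 = 24.63 ft.
Total head at OW-9: h = 80.73 − 74.91 = 5.82 ft.
Head difference: h(OW-4) − h(OW-9) = 24.63 − 5.82 = 18.81 ft.
Hydraulic gradient: i = |Δh| / L = 18.81 / 6949.7 = 0.00271.
Flow is from higher to lower head: from OW-4 toward OW-9, i.e. toward the south-west.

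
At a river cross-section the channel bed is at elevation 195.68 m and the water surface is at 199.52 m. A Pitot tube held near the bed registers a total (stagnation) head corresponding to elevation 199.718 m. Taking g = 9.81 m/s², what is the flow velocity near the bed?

Near the bed, under hydrostatic conditions, the piezometric head (z + ψ) equals the free-surface elevation, 199.52 m.
Velocity head = total − piezometric = 199.718 − 199.52 = 0.198 m.
v = √(2g·h_v) = √(2 × 9.81 × 0.198) = 1.97 m/s.

v ≈ 1.97 m/s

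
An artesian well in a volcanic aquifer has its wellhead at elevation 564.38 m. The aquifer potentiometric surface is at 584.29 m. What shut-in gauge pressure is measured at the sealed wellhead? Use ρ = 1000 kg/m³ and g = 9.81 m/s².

Head above the cap: Δh = 584.29 − 564.38 = 19.91 m.
P = ρgΔh = 1000 × 9.81 × 19.91 = 195317 Pa ≈ 195 kPa.

P ≈ 195 kPa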